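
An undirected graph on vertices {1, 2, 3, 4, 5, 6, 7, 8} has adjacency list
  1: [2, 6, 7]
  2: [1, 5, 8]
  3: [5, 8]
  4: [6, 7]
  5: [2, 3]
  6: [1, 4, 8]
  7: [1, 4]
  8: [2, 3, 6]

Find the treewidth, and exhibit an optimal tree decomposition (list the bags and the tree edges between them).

Each bag holds 3 vertices, so the decomposition has width 2, which upper-bounds the treewidth. For the lower bound, G contains the cycle 3–5–2–8–3, so G is not a forest; only forests have treewidth ≤ 1, hence tw(G) ≥ 2. Hence tw(G) = 2 exactly.

Treewidth 2.
One such decomposition:
Bags: B1 = {3, 5, 8}  B2 = {2, 5, 8}  B3 = {2, 6, 8}  B4 = {1, 2, 6}  B5 = {1, 4, 6}  B6 = {1, 4, 7}
Tree: B1–B2, B2–B3, B3–B4, B4–B5, B5–B6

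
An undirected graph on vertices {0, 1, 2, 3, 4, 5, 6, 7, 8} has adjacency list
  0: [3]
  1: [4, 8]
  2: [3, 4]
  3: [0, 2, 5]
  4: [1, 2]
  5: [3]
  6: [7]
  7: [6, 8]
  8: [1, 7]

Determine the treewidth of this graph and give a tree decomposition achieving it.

Treewidth 1.
One such decomposition:
Bags: B1 = {1, 4}  B2 = {2, 4}  B3 = {2, 3}  B4 = {1, 8}  B5 = {7, 8}  B6 = {6, 7}  B7 = {0, 3}  B8 = {3, 5}
Tree: B1–B2, B2–B3, B1–B4, B4–B5, B5–B6, B3–B7, B7–B8

Each bag holds 2 vertices, so the decomposition has width 1, which upper-bounds the treewidth. G has an edge, so its treewidth is at least 1. Therefore the treewidth is 1.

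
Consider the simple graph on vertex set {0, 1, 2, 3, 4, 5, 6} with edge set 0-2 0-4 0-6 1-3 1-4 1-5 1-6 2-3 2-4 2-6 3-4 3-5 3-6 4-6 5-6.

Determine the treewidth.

A width-3 tree decomposition is:
Bags: B1 = {1, 3, 4, 6}  B2 = {2, 3, 4, 6}  B3 = {1, 3, 5, 6}  B4 = {0, 2, 4, 6}
Tree: B1–B2, B1–B3, B2–B4
Every bag has size at most 4, so the width is 4 − 1 = 3 and tw(G) ≤ 3. On the other hand G contains the 4-clique {0, 2, 4, 6}. A clique must lie in a single bag of any decomposition, so no decomposition can have width below 3. Hence tw(G) = 3 exactly.

3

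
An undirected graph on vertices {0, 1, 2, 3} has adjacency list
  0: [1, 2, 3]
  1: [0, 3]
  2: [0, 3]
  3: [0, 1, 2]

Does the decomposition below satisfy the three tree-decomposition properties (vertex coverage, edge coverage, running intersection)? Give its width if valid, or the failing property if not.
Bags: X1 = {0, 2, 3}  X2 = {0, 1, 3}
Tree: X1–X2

Yes; width 2.

Every vertex of G appears in some bag (union = {0, 1, 2, 3}); every edge is covered by a bag; and for each vertex v the set of bags containing v is connected in the bag tree. The decomposition is therefore valid. The largest bag has 3 vertices, so the width is 2.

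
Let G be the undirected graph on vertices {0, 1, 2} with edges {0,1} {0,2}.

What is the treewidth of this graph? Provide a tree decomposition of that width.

The largest bag has 2 vertices, giving width 1; this decomposition certifies tw(G) ≤ 1. Since G has at least one edge (e.g. 0–2), it is not an edgeless graph, so tw(G) ≥ 1. Combining the bounds, tw(G) = 1.

Treewidth 1.
Bags: B1 = {0, 2}  B2 = {0, 1}
Tree: B1–B2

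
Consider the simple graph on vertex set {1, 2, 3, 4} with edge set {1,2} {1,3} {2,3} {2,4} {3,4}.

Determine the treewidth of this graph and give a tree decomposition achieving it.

Every bag has size at most 3, so the width is 3 − 1 = 2 and tw(G) ≤ 2. For the lower bound, the 3 vertices {1, 2, 3} are pairwise adjacent, and any tree decomposition puts a clique entirely inside one bag — forcing width ≥ 2. The upper and lower bounds meet at 2, so that is the treewidth.

Treewidth 2.
One optimal decomposition is:
Bags: B1 = {1, 2, 3}  B2 = {2, 3, 4}
Tree: B1–B2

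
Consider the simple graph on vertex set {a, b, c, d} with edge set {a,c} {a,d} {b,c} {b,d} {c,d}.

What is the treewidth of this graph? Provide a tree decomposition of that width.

Treewidth 2.
One optimal decomposition is:
Bags: B1 = {a, c, d}  B2 = {b, c, d}
Tree: B1–B2

The largest bag has 3 vertices, giving width 2; this decomposition certifies tw(G) ≤ 2. On the other hand G contains the 3-clique {a, c, d}. A clique must lie in a single bag of any decomposition, so no decomposition can have width below 2. Therefore the treewidth is 2.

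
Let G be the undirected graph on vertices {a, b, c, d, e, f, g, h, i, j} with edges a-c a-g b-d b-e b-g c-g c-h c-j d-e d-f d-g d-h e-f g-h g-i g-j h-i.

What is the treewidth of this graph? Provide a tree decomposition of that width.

The largest bag has 3 vertices, giving width 2; this decomposition certifies tw(G) ≤ 2. On the other hand G contains the 3-clique {c, g, j}. A clique must lie in a single bag of any decomposition, so no decomposition can have width below 2. Hence tw(G) = 2 exactly.

Treewidth 2.
Bags: B1 = {g, h, i}  B2 = {c, g, h}  B3 = {d, g, h}  B4 = {b, d, g}  B5 = {b, d, e}  B6 = {c, g, j}  B7 = {a, c, g}  B8 = {d, e, f}
Tree: B1–B2, B1–B3, B3–B4, B4–B5, B2–B6, B2–B7, B5–B8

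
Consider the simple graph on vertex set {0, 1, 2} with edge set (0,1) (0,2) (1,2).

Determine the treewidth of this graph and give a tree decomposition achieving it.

With just one bag of size 3, the width is 3 − 1 = 2, so tw(G) ≤ 2. For the lower bound, the 3 vertices {0, 1, 2} are pairwise adjacent, and any tree decomposition puts a clique entirely inside one bag — forcing width ≥ 2. Combining the bounds, tw(G) = 2.

Treewidth 2.
One such decomposition:
Bags: B1 = {0, 1, 2}
Tree: (single bag)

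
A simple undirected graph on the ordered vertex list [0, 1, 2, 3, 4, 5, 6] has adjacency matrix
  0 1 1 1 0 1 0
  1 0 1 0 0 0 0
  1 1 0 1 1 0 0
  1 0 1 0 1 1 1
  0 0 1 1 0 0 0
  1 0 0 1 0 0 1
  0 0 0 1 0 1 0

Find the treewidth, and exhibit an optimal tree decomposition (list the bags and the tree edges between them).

Every bag has size at most 3, so the width is 3 − 1 = 2 and tw(G) ≤ 2. For the lower bound, the 3 vertices {0, 1, 2} are pairwise adjacent, and any tree decomposition puts a clique entirely inside one bag — forcing width ≥ 2. Combining the bounds, tw(G) = 2.

Treewidth 2.
One optimal decomposition is:
Bags: B1 = {0, 3, 5}  B2 = {0, 2, 3}  B3 = {0, 1, 2}  B4 = {2, 3, 4}  B5 = {3, 5, 6}
Tree: B1–B2, B2–B3, B2–B4, B1–B5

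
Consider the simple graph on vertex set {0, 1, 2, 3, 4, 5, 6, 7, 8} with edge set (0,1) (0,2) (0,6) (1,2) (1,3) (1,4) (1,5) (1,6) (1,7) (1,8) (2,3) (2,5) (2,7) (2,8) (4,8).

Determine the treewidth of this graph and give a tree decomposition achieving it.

Treewidth 2.
Bags: B1 = {0, 1, 2}  B2 = {0, 1, 6}  B3 = {1, 2, 3}  B4 = {1, 2, 8}  B5 = {1, 2, 5}  B6 = {1, 4, 8}  B7 = {1, 2, 7}
Tree: B1–B2, B1–B3, B3–B4, B4–B5, B4–B6, B5–B7

The largest bag has 3 vertices, giving width 2; this decomposition certifies tw(G) ≤ 2. For the lower bound, the 3 vertices {0, 1, 2} are pairwise adjacent, and any tree decomposition puts a clique entirely inside one bag — forcing width ≥ 2. The upper and lower bounds meet at 2, so that is the treewidth.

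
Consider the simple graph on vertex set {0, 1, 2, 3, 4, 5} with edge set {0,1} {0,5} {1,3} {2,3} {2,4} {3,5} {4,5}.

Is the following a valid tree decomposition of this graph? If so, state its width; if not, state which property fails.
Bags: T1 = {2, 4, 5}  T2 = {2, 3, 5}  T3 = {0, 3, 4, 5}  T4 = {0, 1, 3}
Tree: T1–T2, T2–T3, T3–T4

A tree decomposition must satisfy three properties: every vertex lies in some bag; for every edge, both endpoints lie together in some bag; and for every vertex, the bags containing it form a connected subtree. Here bags containing vertex 4 are not connected in the tree, so the decomposition is invalid.

No — bags containing vertex 4 are not connected in the tree.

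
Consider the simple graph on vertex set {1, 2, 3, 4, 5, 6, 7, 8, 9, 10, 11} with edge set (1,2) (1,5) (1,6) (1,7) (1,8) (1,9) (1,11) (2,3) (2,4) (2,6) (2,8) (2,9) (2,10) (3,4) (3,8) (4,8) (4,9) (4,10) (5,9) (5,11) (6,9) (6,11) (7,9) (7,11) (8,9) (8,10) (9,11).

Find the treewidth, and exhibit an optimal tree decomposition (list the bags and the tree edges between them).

Treewidth 3.
Bags: B1 = {1, 2, 8, 9}  B2 = {2, 4, 8, 9}  B3 = {1, 2, 6, 9}  B4 = {1, 6, 9, 11}  B5 = {1, 5, 9, 11}  B6 = {2, 3, 4, 8}  B7 = {2, 4, 8, 10}  B8 = {1, 7, 9, 11}
Tree: B1–B2, B1–B3, B3–B4, B4–B5, B2–B6, B6–B7, B4–B8

Each bag holds 4 vertices, so the decomposition has width 3, which upper-bounds the treewidth. Conversely, {1, 2, 8, 9} is a clique of size 4, and the vertices of any clique must share a bag in every tree decomposition; so some bag has ≥ 4 vertices and tw(G) ≥ 3. Therefore the treewidth is 3.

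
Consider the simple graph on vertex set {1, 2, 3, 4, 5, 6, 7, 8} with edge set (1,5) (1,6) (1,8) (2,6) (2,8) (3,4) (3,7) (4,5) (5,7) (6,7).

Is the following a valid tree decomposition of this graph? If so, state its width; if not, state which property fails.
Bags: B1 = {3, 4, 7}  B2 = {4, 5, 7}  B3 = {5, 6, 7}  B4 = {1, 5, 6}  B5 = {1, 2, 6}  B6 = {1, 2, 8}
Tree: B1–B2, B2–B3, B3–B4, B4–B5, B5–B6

Yes; width 2.

Every vertex of G appears in some bag (union = {1, 2, 3, 4, 5, 6, 7, 8}); every edge is covered by a bag; and for each vertex v the set of bags containing v is connected in the bag tree. The decomposition is therefore valid. The largest bag has 3 vertices, so the width is 2.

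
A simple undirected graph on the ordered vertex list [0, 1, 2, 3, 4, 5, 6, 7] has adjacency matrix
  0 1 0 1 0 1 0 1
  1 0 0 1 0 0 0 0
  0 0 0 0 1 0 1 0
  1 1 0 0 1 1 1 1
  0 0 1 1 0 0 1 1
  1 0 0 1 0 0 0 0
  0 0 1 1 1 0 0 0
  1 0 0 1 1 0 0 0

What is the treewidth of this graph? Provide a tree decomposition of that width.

Every bag has size at most 3, so the width is 3 − 1 = 2 and tw(G) ≤ 2. Conversely, {2, 4, 6} is a clique of size 3, and the vertices of any clique must share a bag in every tree decomposition; so some bag has ≥ 3 vertices and tw(G) ≥ 2. Combining the bounds, tw(G) = 2.

Treewidth 2.
Bags: B1 = {2, 4, 6}  B2 = {3, 4, 6}  B3 = {3, 4, 7}  B4 = {0, 3, 7}  B5 = {0, 3, 5}  B6 = {0, 1, 3}
Tree: B1–B2, B2–B3, B3–B4, B4–B5, B4–B6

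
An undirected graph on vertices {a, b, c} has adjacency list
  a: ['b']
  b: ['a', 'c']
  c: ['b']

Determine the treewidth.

1

A width-1 tree decomposition is:
Bags: B1 = {b, c}  B2 = {a, b}
Tree: B1–B2
The largest bag has 2 vertices, giving width 1; this decomposition certifies tw(G) ≤ 1. Since G has at least one edge (e.g. c–b), it is not an edgeless graph, so tw(G) ≥ 1. Hence tw(G) = 1 exactly.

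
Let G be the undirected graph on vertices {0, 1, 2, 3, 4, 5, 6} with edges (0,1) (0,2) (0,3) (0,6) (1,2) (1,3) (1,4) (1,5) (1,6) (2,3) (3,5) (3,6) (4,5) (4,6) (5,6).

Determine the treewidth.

3

A width-3 tree decomposition is:
Bags: B1 = {0, 1, 3, 6}  B2 = {0, 1, 2, 3}  B3 = {1, 3, 5, 6}  B4 = {1, 4, 5, 6}
Tree: B1–B2, B1–B3, B3–B4
Each bag holds 4 vertices, so the decomposition has width 3, which upper-bounds the treewidth. On the other hand G contains the 4-clique {0, 1, 2, 3}. A clique must lie in a single bag of any decomposition, so no decomposition can have width below 3. The upper and lower bounds meet at 3, so that is the treewidth.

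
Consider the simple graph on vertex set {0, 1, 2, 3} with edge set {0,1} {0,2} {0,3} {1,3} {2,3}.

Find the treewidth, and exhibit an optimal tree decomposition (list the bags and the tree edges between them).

Treewidth 2.
One such decomposition:
Bags: B1 = {0, 2, 3}  B2 = {0, 1, 3}
Tree: B1–B2

Each bag holds 3 vertices, so the decomposition has width 2, which upper-bounds the treewidth. Conversely, {0, 1, 3} is a clique of size 3, and the vertices of any clique must share a bag in every tree decomposition; so some bag has ≥ 3 vertices and tw(G) ≥ 2. Hence tw(G) = 2 exactly.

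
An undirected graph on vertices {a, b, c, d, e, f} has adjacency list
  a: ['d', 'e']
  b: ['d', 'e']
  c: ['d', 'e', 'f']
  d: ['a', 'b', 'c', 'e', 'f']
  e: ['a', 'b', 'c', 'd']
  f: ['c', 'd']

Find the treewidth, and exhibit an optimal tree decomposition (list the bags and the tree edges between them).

Treewidth 2.
One optimal decomposition is:
Bags: B1 = {c, d, e}  B2 = {a, d, e}  B3 = {b, d, e}  B4 = {c, d, f}
Tree: B1–B2, B2–B3, B1–B4

Every bag has size at most 3, so the width is 3 − 1 = 2 and tw(G) ≤ 2. Conversely, {c, d, e} is a clique of size 3, and the vertices of any clique must share a bag in every tree decomposition; so some bag has ≥ 3 vertices and tw(G) ≥ 2. The upper and lower bounds meet at 2, so that is the treewidth.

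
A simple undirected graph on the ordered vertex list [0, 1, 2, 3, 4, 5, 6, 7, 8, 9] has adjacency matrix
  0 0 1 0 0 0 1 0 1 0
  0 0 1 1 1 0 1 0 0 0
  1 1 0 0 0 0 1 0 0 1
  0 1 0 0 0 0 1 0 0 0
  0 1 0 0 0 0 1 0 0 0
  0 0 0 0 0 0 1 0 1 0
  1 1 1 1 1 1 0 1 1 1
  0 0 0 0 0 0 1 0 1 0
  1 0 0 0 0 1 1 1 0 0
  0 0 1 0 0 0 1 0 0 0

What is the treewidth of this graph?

2

A width-2 tree decomposition is:
Bags: B1 = {0, 6, 8}  B2 = {0, 2, 6}  B3 = {1, 2, 6}  B4 = {5, 6, 8}  B5 = {1, 4, 6}  B6 = {6, 7, 8}  B7 = {2, 6, 9}  B8 = {1, 3, 6}
Tree: B1–B2, B2–B3, B1–B4, B3–B5, B4–B6, B2–B7, B5–B8
Every bag has size at most 3, so the width is 3 − 1 = 2 and tw(G) ≤ 2. For the lower bound, the 3 vertices {0, 6, 8} are pairwise adjacent, and any tree decomposition puts a clique entirely inside one bag — forcing width ≥ 2. Hence tw(G) = 2 exactly.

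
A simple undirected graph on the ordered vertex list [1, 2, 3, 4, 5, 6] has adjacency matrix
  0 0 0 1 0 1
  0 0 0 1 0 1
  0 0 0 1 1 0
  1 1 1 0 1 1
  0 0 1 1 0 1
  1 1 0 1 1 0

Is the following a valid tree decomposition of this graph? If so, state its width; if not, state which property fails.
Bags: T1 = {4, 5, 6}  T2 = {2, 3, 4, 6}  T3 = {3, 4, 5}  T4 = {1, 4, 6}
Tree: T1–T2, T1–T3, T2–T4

A tree decomposition must satisfy three properties: every vertex lies in some bag; for every edge, both endpoints lie together in some bag; and for every vertex, the bags containing it form a connected subtree. Here bags containing vertex 3 are not connected in the tree, so the decomposition is invalid.

No — bags containing vertex 3 are not connected in the tree.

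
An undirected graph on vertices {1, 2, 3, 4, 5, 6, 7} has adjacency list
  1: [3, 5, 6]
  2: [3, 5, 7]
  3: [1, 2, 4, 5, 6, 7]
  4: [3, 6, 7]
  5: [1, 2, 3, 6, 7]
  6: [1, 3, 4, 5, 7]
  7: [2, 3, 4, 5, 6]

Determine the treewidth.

3

A width-3 tree decomposition is:
Bags: B1 = {2, 3, 5, 7}  B2 = {3, 5, 6, 7}  B3 = {1, 3, 5, 6}  B4 = {3, 4, 6, 7}
Tree: B1–B2, B2–B3, B2–B4
The largest bag has 4 vertices, giving width 3; this decomposition certifies tw(G) ≤ 3. On the other hand G contains the 4-clique {3, 4, 6, 7}. A clique must lie in a single bag of any decomposition, so no decomposition can have width below 3. The upper and lower bounds meet at 3, so that is the treewidth.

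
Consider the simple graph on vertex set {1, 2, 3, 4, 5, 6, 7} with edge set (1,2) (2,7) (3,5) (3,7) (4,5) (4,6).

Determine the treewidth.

1

A width-1 tree decomposition is:
Bags: B1 = {1, 2}  B2 = {2, 7}  B3 = {3, 7}  B4 = {3, 5}  B5 = {4, 5}  B6 = {4, 6}
Tree: B1–B2, B2–B3, B3–B4, B4–B5, B5–B6
Every bag has size at most 2, so the width is 2 − 1 = 1 and tw(G) ≤ 1. Any graph with an edge has treewidth ≥ 1, and G has the edge 1–2. Combining the bounds, tw(G) = 1.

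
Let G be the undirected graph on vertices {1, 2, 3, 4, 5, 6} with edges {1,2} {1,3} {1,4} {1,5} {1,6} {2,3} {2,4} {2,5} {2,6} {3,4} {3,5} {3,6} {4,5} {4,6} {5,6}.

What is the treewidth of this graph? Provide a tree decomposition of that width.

Treewidth 5.
One such decomposition:
Bags: B1 = {1, 2, 3, 4, 5, 6}
Tree: (single bag)

With just one bag of size 6, the width is 6 − 1 = 5, so tw(G) ≤ 5. Conversely, {1, 2, 3, 4, 5, 6} is a clique of size 6, and the vertices of any clique must share a bag in every tree decomposition; so some bag has ≥ 6 vertices and tw(G) ≥ 5. Combining the bounds, tw(G) = 5.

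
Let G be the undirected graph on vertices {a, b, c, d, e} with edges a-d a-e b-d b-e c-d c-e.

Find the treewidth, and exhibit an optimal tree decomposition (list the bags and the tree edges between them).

Every bag has size at most 3, so the width is 3 − 1 = 2 and tw(G) ≤ 2. Since d–a–e–b–d is a cycle in G, G is not acyclic. Forests are exactly the graphs of treewidth ≤ 1, so tw(G) ≥ 2. The upper and lower bounds meet at 2, so that is the treewidth.

Treewidth 2.
One such decomposition:
Bags: B1 = {a, d, e}  B2 = {b, d, e}  B3 = {c, d, e}
Tree: B1–B2, B2–B3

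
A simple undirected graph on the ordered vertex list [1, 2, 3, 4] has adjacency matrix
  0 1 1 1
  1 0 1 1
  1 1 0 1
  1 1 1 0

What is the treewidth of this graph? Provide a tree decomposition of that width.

Treewidth 3.
One such decomposition:
Bags: B1 = {1, 2, 3, 4}
Tree: (single bag)

With just one bag of size 4, the width is 4 − 1 = 3, so tw(G) ≤ 3. On the other hand G contains the 4-clique {1, 2, 3, 4}. A clique must lie in a single bag of any decomposition, so no decomposition can have width below 3. Hence tw(G) = 3 exactly.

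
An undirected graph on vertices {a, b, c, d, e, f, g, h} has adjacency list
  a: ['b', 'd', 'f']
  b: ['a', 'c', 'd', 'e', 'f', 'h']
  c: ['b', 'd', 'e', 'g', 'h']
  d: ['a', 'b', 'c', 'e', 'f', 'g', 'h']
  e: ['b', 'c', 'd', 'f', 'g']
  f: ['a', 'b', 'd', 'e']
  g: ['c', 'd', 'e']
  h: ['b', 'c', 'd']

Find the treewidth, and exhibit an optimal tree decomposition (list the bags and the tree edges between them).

Every bag has size at most 4, so the width is 4 − 1 = 3 and tw(G) ≤ 3. For the lower bound, the 4 vertices {c, d, e, g} are pairwise adjacent, and any tree decomposition puts a clique entirely inside one bag — forcing width ≥ 3. The upper and lower bounds meet at 3, so that is the treewidth.

Treewidth 3.
Bags: B1 = {b, d, e, f}  B2 = {b, c, d, e}  B3 = {a, b, d, f}  B4 = {c, d, e, g}  B5 = {b, c, d, h}
Tree: B1–B2, B1–B3, B2–B4, B2–B5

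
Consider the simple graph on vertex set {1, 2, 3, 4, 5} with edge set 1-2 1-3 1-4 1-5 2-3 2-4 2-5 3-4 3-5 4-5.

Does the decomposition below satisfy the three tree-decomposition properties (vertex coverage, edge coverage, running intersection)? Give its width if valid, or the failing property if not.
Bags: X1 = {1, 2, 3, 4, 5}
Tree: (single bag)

Yes; width 4.

Every vertex of G appears in some bag (union = {1, 2, 3, 4, 5}); every edge is covered by a bag; and for each vertex v the set of bags containing v is connected in the bag tree. The decomposition is therefore valid. The largest bag has 5 vertices, so the width is 4.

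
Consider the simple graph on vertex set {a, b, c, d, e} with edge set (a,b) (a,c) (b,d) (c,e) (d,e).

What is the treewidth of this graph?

2

A width-2 tree decomposition is:
Bags: B1 = {a, b, c}  B2 = {b, c, d}  B3 = {c, d, e}
Tree: B1–B2, B2–B3
Every bag has size at most 3, so the width is 3 − 1 = 2 and tw(G) ≤ 2. Since c–a–b–d–e–c is a cycle in G, G is not acyclic. Forests are exactly the graphs of treewidth ≤ 1, so tw(G) ≥ 2. The upper and lower bounds meet at 2, so that is the treewidth.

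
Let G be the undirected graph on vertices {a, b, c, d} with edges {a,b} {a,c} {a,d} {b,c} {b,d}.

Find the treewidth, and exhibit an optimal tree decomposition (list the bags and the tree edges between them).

The largest bag has 3 vertices, giving width 2; this decomposition certifies tw(G) ≤ 2. For the lower bound, the 3 vertices {a, b, d} are pairwise adjacent, and any tree decomposition puts a clique entirely inside one bag — forcing width ≥ 2. Hence tw(G) = 2 exactly.

Treewidth 2.
Bags: B1 = {a, b, c}  B2 = {a, b, d}
Tree: B1–B2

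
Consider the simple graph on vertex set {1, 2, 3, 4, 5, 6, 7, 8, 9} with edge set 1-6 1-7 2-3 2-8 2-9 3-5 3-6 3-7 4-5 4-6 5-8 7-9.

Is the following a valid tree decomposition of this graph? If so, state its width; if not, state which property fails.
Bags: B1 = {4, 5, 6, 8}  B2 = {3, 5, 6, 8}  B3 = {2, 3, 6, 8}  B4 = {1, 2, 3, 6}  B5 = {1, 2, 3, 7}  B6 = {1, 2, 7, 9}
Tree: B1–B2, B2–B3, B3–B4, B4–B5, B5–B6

Yes; width 3.

Checking the three conditions: (i) the bags cover all of {1, 2, 3, 4, 5, 6, 7, 8, 9}; (ii) for each edge, some bag contains both endpoints; (iii) the bags containing any fixed vertex form a subtree. All hold, so the decomposition is valid with width 4 − 1 = 3.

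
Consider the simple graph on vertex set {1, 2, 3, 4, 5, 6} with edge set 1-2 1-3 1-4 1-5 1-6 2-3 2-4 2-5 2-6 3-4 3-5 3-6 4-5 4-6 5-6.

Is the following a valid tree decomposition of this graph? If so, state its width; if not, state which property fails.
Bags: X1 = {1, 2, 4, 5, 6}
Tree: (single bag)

A tree decomposition must satisfy three properties: every vertex lies in some bag; for every edge, both endpoints lie together in some bag; and for every vertex, the bags containing it form a connected subtree. Here vertex 3 appears in no bag, so the decomposition is invalid.

No — vertex 3 appears in no bag.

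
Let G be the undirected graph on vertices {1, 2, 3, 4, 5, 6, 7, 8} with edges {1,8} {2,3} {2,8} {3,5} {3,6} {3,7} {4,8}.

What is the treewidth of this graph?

1

A width-1 tree decomposition is:
Bags: B1 = {2, 8}  B2 = {1, 8}  B3 = {2, 3}  B4 = {3, 7}  B5 = {3, 6}  B6 = {3, 5}  B7 = {4, 8}
Tree: B1–B2, B1–B3, B3–B4, B3–B5, B5–B6, B2–B7
Each bag holds 2 vertices, so the decomposition has width 1, which upper-bounds the treewidth. G has an edge, so its treewidth is at least 1. The upper and lower bounds meet at 1, so that is the treewidth.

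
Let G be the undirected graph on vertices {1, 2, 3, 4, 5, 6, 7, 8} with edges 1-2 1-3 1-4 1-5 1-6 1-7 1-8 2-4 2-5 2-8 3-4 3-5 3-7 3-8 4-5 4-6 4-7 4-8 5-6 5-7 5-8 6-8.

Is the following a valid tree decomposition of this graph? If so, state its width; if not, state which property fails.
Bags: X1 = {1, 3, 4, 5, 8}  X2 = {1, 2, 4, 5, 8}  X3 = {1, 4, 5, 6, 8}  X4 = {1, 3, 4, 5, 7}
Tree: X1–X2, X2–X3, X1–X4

Yes; width 4.

Vertex coverage: the bags together contain {1, 2, 3, 4, 5, 6, 7, 8}, the full vertex set. Edge coverage: each edge of G has both endpoints in at least one bag. Running intersection: for every vertex, the bags containing it form a connected subtree. All three properties hold, so this is a valid tree decomposition of width max|bag| − 1 = 4, and hence tw(G) ≤ 4.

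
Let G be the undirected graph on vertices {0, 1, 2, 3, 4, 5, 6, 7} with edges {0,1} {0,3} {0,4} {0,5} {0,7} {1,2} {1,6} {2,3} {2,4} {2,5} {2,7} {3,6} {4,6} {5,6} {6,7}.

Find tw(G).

A width-3 tree decomposition is:
Bags: B1 = {0, 2, 5, 6}  B2 = {0, 2, 4, 6}  B3 = {0, 2, 6, 7}  B4 = {0, 1, 2, 6}  B5 = {0, 2, 3, 6}
Tree: B1–B2, B2–B3, B3–B4, B4–B5
Each bag holds 4 vertices, so the decomposition has width 3, which upper-bounds the treewidth. For the lower bound: the 4 vertex sets {0,5}, {2,4}, {6}, {7} are disjoint, each induces a connected subgraph, and every pair is joined by at least one edge of G. Contracting each set to a single vertex therefore yields K_{4} as a minor, and since treewidth is minor-monotone, tw(G) ≥ tw(K_{4}) = 3. Hence tw(G) = 3 exactly.

3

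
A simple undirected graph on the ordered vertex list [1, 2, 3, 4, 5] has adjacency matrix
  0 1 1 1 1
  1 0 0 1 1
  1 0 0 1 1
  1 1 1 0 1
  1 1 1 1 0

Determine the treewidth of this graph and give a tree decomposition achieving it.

The largest bag has 4 vertices, giving width 3; this decomposition certifies tw(G) ≤ 3. On the other hand G contains the 4-clique {1, 2, 4, 5}. A clique must lie in a single bag of any decomposition, so no decomposition can have width below 3. The upper and lower bounds meet at 3, so that is the treewidth.

Treewidth 3.
One such decomposition:
Bags: B1 = {1, 3, 4, 5}  B2 = {1, 2, 4, 5}
Tree: B1–B2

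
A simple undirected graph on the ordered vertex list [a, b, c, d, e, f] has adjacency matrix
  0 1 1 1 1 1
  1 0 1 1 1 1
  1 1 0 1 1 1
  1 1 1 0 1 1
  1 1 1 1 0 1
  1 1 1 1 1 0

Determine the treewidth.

A width-5 tree decomposition is:
Bags: B1 = {a, b, c, d, e, f}
Tree: (single bag)
A single bag containing all 6 vertices is trivially a valid decomposition of width 5. On the other hand G contains the 6-clique {a, b, c, d, e, f}. A clique must lie in a single bag of any decomposition, so no decomposition can have width below 5. The upper and lower bounds meet at 5, so that is the treewidth.

5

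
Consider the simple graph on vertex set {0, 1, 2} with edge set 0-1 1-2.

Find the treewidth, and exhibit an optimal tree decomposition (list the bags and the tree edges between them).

The largest bag has 2 vertices, giving width 1; this decomposition certifies tw(G) ≤ 1. G has an edge, so its treewidth is at least 1. Hence tw(G) = 1 exactly.

Treewidth 1.
One optimal decomposition is:
Bags: B1 = {1, 2}  B2 = {0, 1}
Tree: B1–B2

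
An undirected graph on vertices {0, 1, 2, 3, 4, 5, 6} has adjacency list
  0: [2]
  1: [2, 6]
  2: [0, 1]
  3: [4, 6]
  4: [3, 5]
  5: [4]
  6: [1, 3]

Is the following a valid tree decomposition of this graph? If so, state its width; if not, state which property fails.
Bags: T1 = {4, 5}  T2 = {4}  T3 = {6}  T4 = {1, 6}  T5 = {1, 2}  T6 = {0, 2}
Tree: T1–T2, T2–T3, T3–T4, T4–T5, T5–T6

A tree decomposition must satisfy three properties: every vertex lies in some bag; for every edge, both endpoints lie together in some bag; and for every vertex, the bags containing it form a connected subtree. Here vertex 3 appears in no bag, so the decomposition is invalid.

No — vertex 3 appears in no bag.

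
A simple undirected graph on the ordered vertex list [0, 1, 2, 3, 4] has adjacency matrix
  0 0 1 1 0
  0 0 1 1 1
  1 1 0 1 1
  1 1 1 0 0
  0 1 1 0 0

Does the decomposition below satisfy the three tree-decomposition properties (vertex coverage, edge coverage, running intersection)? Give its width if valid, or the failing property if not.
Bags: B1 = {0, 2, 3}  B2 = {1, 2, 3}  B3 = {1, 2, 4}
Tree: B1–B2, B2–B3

Vertex coverage: the bags together contain {0, 1, 2, 3, 4}, the full vertex set. Edge coverage: each edge of G has both endpoints in at least one bag. Running intersection: for every vertex, the bags containing it form a connected subtree. All three properties hold, so this is a valid tree decomposition of width max|bag| − 1 = 2, and hence tw(G) ≤ 2.

Yes; width 2.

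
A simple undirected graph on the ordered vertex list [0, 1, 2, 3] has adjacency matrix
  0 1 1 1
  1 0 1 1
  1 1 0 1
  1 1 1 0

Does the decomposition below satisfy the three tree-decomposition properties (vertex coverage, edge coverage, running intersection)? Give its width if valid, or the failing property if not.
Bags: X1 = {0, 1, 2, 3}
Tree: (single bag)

Every vertex of G appears in some bag (union = {0, 1, 2, 3}); every edge is covered by a bag; and for each vertex v the set of bags containing v is connected in the bag tree. The decomposition is therefore valid. The largest bag has 4 vertices, so the width is 3.

Yes; width 3.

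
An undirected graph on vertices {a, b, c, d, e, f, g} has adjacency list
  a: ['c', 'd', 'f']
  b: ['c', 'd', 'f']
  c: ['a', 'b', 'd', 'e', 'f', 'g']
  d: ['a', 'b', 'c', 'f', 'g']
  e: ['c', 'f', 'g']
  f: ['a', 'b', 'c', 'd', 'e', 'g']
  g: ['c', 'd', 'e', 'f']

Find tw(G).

3

A width-3 tree decomposition is:
Bags: B1 = {c, d, f, g}  B2 = {c, e, f, g}  B3 = {b, c, d, f}  B4 = {a, c, d, f}
Tree: B1–B2, B1–B3, B3–B4
Every bag has size at most 4, so the width is 4 − 1 = 3 and tw(G) ≤ 3. Conversely, {c, d, f, g} is a clique of size 4, and the vertices of any clique must share a bag in every tree decomposition; so some bag has ≥ 4 vertices and tw(G) ≥ 3. Combining the bounds, tw(G) = 3.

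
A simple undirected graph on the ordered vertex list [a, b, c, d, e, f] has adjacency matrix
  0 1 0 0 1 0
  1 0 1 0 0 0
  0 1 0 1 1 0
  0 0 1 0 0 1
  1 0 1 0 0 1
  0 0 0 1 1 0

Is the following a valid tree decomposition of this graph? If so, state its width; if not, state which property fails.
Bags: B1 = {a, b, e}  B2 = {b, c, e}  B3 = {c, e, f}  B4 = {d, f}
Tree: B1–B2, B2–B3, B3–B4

No — edge (c,d) lies in no bag.

A tree decomposition must satisfy three properties: every vertex lies in some bag; for every edge, both endpoints lie together in some bag; and for every vertex, the bags containing it form a connected subtree. Here edge (c,d) lies in no bag, so the decomposition is invalid.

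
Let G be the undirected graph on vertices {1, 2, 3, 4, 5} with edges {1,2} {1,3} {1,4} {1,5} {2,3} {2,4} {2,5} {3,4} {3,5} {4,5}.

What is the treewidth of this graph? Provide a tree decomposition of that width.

Treewidth 4.
One optimal decomposition is:
Bags: B1 = {1, 2, 3, 4, 5}
Tree: (single bag)

A single bag containing all 5 vertices is trivially a valid decomposition of width 4. For the lower bound, the 5 vertices {1, 2, 3, 4, 5} are pairwise adjacent, and any tree decomposition puts a clique entirely inside one bag — forcing width ≥ 4. Combining the bounds, tw(G) = 4.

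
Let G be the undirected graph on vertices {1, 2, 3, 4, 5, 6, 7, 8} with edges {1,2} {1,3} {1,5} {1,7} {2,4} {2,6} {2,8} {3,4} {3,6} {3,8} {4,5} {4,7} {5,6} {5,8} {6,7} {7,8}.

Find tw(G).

4

A width-4 tree decomposition is:
Bags: B1 = {2, 3, 5, 7, 8}  B2 = {2, 3, 4, 5, 7}  B3 = {1, 2, 3, 5, 7}  B4 = {2, 3, 5, 6, 7}
Tree: B1–B2, B2–B3, B3–B4
Each bag holds 5 vertices, so the decomposition has width 4, which upper-bounds the treewidth. For the lower bound: the 5 vertex sets {2,8}, {4,5}, {1,3}, {7}, {6} are disjoint, each induces a connected subgraph, and every pair is joined by at least one edge of G. Contracting each set to a single vertex therefore yields K_{5} as a minor, and since treewidth is minor-monotone, tw(G) ≥ tw(K_{5}) = 4. Hence tw(G) = 4 exactly.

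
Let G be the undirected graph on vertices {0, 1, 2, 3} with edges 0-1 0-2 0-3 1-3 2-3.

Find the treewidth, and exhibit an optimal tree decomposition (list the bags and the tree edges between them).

Treewidth 2.
One optimal decomposition is:
Bags: B1 = {0, 2, 3}  B2 = {0, 1, 3}
Tree: B1–B2

Every bag has size at most 3, so the width is 3 − 1 = 2 and tw(G) ≤ 2. For the lower bound, the 3 vertices {0, 1, 3} are pairwise adjacent, and any tree decomposition puts a clique entirely inside one bag — forcing width ≥ 2. Hence tw(G) = 2 exactly.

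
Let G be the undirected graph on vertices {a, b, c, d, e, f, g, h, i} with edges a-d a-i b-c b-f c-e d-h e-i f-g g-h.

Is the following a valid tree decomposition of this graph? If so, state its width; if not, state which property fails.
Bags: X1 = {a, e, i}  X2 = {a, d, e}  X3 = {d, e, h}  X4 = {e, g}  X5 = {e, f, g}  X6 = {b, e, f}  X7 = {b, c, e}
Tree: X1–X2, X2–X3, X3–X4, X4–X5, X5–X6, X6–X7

A tree decomposition must satisfy three properties: every vertex lies in some bag; for every edge, both endpoints lie together in some bag; and for every vertex, the bags containing it form a connected subtree. Here edge (h,g) lies in no bag, so the decomposition is invalid.

No — edge (h,g) lies in no bag.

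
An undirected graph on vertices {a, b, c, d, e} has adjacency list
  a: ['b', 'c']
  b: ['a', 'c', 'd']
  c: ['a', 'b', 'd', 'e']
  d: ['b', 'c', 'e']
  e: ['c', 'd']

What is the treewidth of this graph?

2

A width-2 tree decomposition is:
Bags: B1 = {b, c, d}  B2 = {c, d, e}  B3 = {a, b, c}
Tree: B1–B2, B1–B3
Each bag holds 3 vertices, so the decomposition has width 2, which upper-bounds the treewidth. Conversely, {c, d, e} is a clique of size 3, and the vertices of any clique must share a bag in every tree decomposition; so some bag has ≥ 3 vertices and tw(G) ≥ 2. The upper and lower bounds meet at 2, so that is the treewidth.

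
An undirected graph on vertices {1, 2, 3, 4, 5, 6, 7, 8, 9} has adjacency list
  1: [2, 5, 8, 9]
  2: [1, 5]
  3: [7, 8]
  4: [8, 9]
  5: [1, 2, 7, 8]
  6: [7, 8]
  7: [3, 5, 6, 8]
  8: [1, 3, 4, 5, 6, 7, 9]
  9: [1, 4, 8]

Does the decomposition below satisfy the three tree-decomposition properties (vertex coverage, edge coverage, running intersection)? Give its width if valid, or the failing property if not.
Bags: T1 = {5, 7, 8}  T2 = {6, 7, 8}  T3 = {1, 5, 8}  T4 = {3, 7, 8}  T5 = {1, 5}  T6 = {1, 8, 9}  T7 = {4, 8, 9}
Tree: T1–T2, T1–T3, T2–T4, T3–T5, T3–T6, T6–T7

A tree decomposition must satisfy three properties: every vertex lies in some bag; for every edge, both endpoints lie together in some bag; and for every vertex, the bags containing it form a connected subtree. Here vertex 2 appears in no bag, so the decomposition is invalid.

No — vertex 2 appears in no bag.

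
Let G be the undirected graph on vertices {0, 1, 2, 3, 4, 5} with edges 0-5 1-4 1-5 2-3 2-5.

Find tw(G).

1

A width-1 tree decomposition is:
Bags: B1 = {1, 5}  B2 = {2, 5}  B3 = {2, 3}  B4 = {0, 5}  B5 = {1, 4}
Tree: B1–B2, B2–B3, B2–B4, B1–B5
The largest bag has 2 vertices, giving width 1; this decomposition certifies tw(G) ≤ 1. G has an edge, so its treewidth is at least 1. The upper and lower bounds meet at 1, so that is the treewidth.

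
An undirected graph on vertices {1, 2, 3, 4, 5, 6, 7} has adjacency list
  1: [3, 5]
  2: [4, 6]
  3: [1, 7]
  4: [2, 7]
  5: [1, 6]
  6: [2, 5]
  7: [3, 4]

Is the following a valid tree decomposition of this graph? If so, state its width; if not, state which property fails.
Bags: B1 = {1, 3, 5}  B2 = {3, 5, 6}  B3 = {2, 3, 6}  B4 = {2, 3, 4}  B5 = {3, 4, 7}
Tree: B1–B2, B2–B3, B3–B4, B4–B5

Every vertex of G appears in some bag (union = {1, 2, 3, 4, 5, 6, 7}); every edge is covered by a bag; and for each vertex v the set of bags containing v is connected in the bag tree. The decomposition is therefore valid. The largest bag has 3 vertices, so the width is 2.

Yes; width 2.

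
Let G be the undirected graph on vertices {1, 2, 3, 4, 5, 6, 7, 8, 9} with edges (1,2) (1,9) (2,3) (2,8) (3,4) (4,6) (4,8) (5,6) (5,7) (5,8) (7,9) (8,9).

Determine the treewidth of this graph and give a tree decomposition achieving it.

The largest bag has 4 vertices, giving width 3; this decomposition certifies tw(G) ≤ 3. For the lower bound: the 4 vertex sets {1,7,9}, {5}, {8}, {2,3,4,6} are disjoint, each induces a connected subgraph, and every pair is joined by at least one edge of G. Contracting each set to a single vertex therefore yields K_{4} as a minor, and since treewidth is minor-monotone, tw(G) ≥ tw(K_{4}) = 3. The upper and lower bounds meet at 3, so that is the treewidth.

Treewidth 3.
One optimal decomposition is:
Bags: B1 = {1, 5, 7, 9}  B2 = {1, 5, 8, 9}  B3 = {1, 2, 5, 8}  B4 = {2, 5, 6, 8}  B5 = {2, 4, 6, 8}  B6 = {2, 3, 4, 6}
Tree: B1–B2, B2–B3, B3–B4, B4–B5, B5–B6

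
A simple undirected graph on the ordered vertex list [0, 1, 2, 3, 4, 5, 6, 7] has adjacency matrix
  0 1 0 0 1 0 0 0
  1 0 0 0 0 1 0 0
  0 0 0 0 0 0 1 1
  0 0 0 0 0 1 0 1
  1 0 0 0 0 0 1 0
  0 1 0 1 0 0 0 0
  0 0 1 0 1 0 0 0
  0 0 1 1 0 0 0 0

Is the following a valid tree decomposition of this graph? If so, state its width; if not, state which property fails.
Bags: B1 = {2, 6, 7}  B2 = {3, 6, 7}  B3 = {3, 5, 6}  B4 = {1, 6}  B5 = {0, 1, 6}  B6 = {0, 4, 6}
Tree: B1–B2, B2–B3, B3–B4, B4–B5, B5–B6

No — edge (5,1) lies in no bag.

A tree decomposition must satisfy three properties: every vertex lies in some bag; for every edge, both endpoints lie together in some bag; and for every vertex, the bags containing it form a connected subtree. Here edge (5,1) lies in no bag, so the decomposition is invalid.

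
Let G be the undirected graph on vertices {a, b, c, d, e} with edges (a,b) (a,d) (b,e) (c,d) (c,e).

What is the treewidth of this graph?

A width-2 tree decomposition is:
Bags: B1 = {c, d, e}  B2 = {a, d, e}  B3 = {a, b, e}
Tree: B1–B2, B2–B3
The largest bag has 3 vertices, giving width 2; this decomposition certifies tw(G) ≤ 2. Since e–c–d–a–b–e is a cycle in G, G is not acyclic. Forests are exactly the graphs of treewidth ≤ 1, so tw(G) ≥ 2. Hence tw(G) = 2 exactly.

2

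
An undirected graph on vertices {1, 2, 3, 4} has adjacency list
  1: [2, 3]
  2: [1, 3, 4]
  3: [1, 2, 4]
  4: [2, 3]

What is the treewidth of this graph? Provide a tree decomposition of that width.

Each bag holds 3 vertices, so the decomposition has width 2, which upper-bounds the treewidth. On the other hand G contains the 3-clique {1, 2, 3}. A clique must lie in a single bag of any decomposition, so no decomposition can have width below 2. The upper and lower bounds meet at 2, so that is the treewidth.

Treewidth 2.
Bags: B1 = {2, 3, 4}  B2 = {1, 2, 3}
Tree: B1–B2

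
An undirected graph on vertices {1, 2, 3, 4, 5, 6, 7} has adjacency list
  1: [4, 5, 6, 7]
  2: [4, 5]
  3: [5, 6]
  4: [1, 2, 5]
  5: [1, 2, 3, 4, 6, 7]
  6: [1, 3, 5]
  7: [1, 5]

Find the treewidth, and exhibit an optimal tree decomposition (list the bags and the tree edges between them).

The largest bag has 3 vertices, giving width 2; this decomposition certifies tw(G) ≤ 2. Conversely, {1, 4, 5} is a clique of size 3, and the vertices of any clique must share a bag in every tree decomposition; so some bag has ≥ 3 vertices and tw(G) ≥ 2. The upper and lower bounds meet at 2, so that is the treewidth.

Treewidth 2.
One such decomposition:
Bags: B1 = {1, 4, 5}  B2 = {1, 5, 6}  B3 = {2, 4, 5}  B4 = {3, 5, 6}  B5 = {1, 5, 7}
Tree: B1–B2, B1–B3, B2–B4, B1–B5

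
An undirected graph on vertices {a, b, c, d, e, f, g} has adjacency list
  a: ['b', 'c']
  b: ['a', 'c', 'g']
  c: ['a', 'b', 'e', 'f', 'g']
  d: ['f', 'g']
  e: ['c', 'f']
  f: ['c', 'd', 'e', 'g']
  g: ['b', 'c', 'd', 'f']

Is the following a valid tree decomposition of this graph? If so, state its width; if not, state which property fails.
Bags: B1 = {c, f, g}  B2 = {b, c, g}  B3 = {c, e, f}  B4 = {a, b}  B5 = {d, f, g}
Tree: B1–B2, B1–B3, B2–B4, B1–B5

No — edge (c,a) lies in no bag.

A tree decomposition must satisfy three properties: every vertex lies in some bag; for every edge, both endpoints lie together in some bag; and for every vertex, the bags containing it form a connected subtree. Here edge (c,a) lies in no bag, so the decomposition is invalid.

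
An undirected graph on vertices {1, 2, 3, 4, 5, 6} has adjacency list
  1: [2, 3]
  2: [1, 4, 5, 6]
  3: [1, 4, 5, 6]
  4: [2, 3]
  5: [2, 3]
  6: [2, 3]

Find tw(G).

A width-2 tree decomposition is:
Bags: B1 = {2, 3, 5}  B2 = {1, 2, 3}  B3 = {2, 3, 4}  B4 = {2, 3, 6}
Tree: B1–B2, B2–B3, B3–B4
Each bag holds 3 vertices, so the decomposition has width 2, which upper-bounds the treewidth. For the lower bound, G contains the cycle 3–5–2–1–3, so G is not a forest; only forests have treewidth ≤ 1, hence tw(G) ≥ 2. The upper and lower bounds meet at 2, so that is the treewidth.

2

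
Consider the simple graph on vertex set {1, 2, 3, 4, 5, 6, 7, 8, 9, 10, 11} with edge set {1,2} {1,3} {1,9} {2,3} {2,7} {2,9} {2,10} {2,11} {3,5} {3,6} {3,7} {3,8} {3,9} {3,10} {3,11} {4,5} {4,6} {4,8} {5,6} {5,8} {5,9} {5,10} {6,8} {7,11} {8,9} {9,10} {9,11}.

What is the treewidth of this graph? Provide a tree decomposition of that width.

Every bag has size at most 4, so the width is 4 − 1 = 3 and tw(G) ≤ 3. Conversely, {3, 5, 8, 9} is a clique of size 4, and the vertices of any clique must share a bag in every tree decomposition; so some bag has ≥ 4 vertices and tw(G) ≥ 3. The upper and lower bounds meet at 3, so that is the treewidth.

Treewidth 3.
Bags: B1 = {2, 3, 9, 10}  B2 = {3, 5, 9, 10}  B3 = {2, 3, 9, 11}  B4 = {1, 2, 3, 9}  B5 = {3, 5, 8, 9}  B6 = {3, 5, 6, 8}  B7 = {4, 5, 6, 8}  B8 = {2, 3, 7, 11}
Tree: B1–B2, B1–B3, B1–B4, B2–B5, B5–B6, B6–B7, B3–B8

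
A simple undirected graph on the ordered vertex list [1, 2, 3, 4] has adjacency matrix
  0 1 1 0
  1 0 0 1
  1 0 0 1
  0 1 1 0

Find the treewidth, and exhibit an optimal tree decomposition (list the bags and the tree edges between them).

Each bag holds 3 vertices, so the decomposition has width 2, which upper-bounds the treewidth. Since 1–2–4–3–1 is a cycle in G, G is not acyclic. Forests are exactly the graphs of treewidth ≤ 1, so tw(G) ≥ 2. The upper and lower bounds meet at 2, so that is the treewidth.

Treewidth 2.
Bags: B1 = {1, 2, 4}  B2 = {1, 3, 4}
Tree: B1–B2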